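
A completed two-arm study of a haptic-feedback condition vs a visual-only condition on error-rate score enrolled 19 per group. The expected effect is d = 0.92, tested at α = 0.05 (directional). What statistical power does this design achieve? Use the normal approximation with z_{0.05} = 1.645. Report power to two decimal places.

power ≈ 0.88

For two equal groups, power = Φ(d·√(n/2) − z_{α}).
d·√(n/2) = 0.92 × √(19/2) = 0.92 × 3.082 = 2.836.
z_β = 2.836 − 1.645 = 1.191.
Power = Φ(1.191) = 0.883.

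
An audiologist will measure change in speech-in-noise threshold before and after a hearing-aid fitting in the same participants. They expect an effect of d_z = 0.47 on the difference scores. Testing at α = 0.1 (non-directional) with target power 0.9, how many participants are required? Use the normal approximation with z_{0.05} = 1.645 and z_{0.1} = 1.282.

n = 39 pairs

For a paired (one-sample on differences) test: n = ((z_{α/2} + z_β) / d)².
z_{α/2} + z_β = 1.645 + 1.282 = 2.927.
n = (2.927 / 0.47)² = 6.228² = 38.78.
Round up.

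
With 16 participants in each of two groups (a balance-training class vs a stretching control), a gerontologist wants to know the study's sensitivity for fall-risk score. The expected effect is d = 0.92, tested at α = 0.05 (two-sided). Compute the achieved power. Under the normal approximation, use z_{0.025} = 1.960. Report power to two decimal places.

For two equal groups, power = Φ(d·√(n/2) − z_{α/2}).
d·√(n/2) = 0.92 × √(16/2) = 0.92 × 2.828 = 2.602.
z_β = 2.602 − 1.960 = 0.642.
Power = Φ(0.642) = 0.740.

power ≈ 0.74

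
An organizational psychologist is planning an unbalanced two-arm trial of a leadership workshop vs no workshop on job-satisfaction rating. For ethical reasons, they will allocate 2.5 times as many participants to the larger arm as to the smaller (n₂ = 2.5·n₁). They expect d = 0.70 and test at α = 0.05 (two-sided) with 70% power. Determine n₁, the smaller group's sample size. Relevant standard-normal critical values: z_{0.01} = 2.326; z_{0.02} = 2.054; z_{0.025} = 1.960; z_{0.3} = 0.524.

n₁ = 18

With allocation ratio k = n₂/n₁ = 2.5, Var(x̄₁−x̄₂) = σ²(1/n₁ + 1/(k·n₁)) = σ²·(k+1)/(k·n₁).
So n₁ = (1 + 1/k)·((z_{α/2} + z_β)/d)² = 1.400 × (2.484/0.70)².
n₁ = 1.400 × 12.59 = 17.6.
Round up: n₁ = 18, giving n₂ = 2.5 × 18 = 45.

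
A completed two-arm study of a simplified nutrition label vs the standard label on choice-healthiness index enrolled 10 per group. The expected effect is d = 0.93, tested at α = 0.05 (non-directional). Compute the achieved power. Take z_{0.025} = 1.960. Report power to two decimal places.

power ≈ 0.55

For two equal groups, power = Φ(d·√(n/2) − z_{α/2}).
d·√(n/2) = 0.93 × √(10/2) = 0.93 × 2.236 = 2.080.
z_β = 2.080 − 1.960 = 0.120.
Power = Φ(0.120) = 0.548.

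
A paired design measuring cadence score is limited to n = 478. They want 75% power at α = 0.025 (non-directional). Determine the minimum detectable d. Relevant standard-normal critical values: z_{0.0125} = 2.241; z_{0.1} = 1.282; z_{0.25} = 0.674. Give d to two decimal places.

For a single sample (or paired design) of n = 478: d_min = (z_{α/2} + z_β)/√n.
z-sum = 2.241 + 0.674 = 2.915.
d_min = 2.915 / √478 = 2.915 / 21.863 = 0.133.

d_min ≈ 0.13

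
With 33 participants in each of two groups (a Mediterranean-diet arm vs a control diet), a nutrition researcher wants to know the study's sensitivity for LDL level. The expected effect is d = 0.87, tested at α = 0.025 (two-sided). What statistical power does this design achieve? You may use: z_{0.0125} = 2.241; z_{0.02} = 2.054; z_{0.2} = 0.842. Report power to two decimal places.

power ≈ 0.90

For two equal groups, power = Φ(d·√(n/2) − z_{α/2}).
d·√(n/2) = 0.87 × √(33/2) = 0.87 × 4.062 = 3.534.
z_β = 3.534 − 2.241 = 1.293.
Power = Φ(1.293) = 0.902.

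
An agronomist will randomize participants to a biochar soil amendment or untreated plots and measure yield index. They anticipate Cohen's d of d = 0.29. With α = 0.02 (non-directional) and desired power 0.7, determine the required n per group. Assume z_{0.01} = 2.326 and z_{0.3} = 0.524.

For two independent groups with equal n: n = 2·((z_{α/2} + z_β) / d)².
z_{α/2} + z_β = 2.326 + 0.524 = 2.850.
n = 2 × (2.850 / 0.29)² = 2 × 9.828² = 2 × 96.58 = 193.2.
Round up to the next whole participant.

n = 194 per group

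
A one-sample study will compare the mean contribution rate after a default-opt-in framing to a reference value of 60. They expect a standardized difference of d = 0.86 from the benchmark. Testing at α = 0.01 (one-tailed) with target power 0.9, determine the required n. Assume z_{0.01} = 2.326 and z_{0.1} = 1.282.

For a one-sample test: n = ((z_{α} + z_β) / d)².
z_{α} + z_β = 2.326 + 1.282 = 3.608.
n = (3.608 / 0.86)² = 4.195² = 17.60.
Round up.

n = 18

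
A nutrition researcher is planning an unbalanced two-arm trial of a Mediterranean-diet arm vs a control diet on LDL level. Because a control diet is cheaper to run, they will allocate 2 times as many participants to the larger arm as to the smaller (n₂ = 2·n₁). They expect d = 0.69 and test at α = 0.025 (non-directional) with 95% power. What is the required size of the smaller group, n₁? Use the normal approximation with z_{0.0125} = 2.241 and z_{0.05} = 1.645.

With allocation ratio k = n₂/n₁ = 2, Var(x̄₁−x̄₂) = σ²(1/n₁ + 1/(k·n₁)) = σ²·(k+1)/(k·n₁).
So n₁ = (1 + 1/k)·((z_{α/2} + z_β)/d)² = 1.500 × (3.886/0.69)².
n₁ = 1.500 × 31.72 = 47.6.
Round up: n₁ = 48, giving n₂ = 2 × 48 = 96.

n₁ = 48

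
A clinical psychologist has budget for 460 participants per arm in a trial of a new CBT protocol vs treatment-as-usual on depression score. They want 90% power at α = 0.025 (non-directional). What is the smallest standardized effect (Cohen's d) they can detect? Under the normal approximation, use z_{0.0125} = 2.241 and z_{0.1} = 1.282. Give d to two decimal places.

d_min ≈ 0.23

For two independent groups of n = 460 each: d_min = (z_{α/2} + z_β)·√(2/n).
z-sum = 2.241 + 1.282 = 3.523.
d_min = 3.523 × √(2/460) = 3.523 × 0.0659 = 0.232.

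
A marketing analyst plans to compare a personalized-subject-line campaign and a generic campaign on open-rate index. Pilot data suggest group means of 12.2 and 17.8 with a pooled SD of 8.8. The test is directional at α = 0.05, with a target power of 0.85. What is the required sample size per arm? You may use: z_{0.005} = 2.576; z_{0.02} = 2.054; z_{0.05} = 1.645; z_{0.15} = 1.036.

n = 36 per group

Cohen's d = |M₁ − M₂| / SD_pooled = |12.2 − 17.8| / 8.8 = 5.6 / 8.8 = 0.636.
For two independent groups with equal n: n = 2·((z_{α} + z_β) / d)².
z_{α} + z_β = 1.645 + 1.036 = 2.681.
n = 2 × (2.681 / 0.636)² = 2 × 4.215² = 2 × 17.77 = 35.5.
Round up to the next whole participant.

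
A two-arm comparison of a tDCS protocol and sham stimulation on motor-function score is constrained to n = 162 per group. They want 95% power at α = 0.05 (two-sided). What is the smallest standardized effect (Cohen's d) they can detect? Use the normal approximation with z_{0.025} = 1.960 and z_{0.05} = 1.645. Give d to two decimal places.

d_min ≈ 0.40

For two independent groups of n = 162 each: d_min = (z_{α/2} + z_β)·√(2/n).
z-sum = 1.960 + 1.645 = 3.605.
d_min = 3.605 × √(2/162) = 3.605 × 0.1111 = 0.401.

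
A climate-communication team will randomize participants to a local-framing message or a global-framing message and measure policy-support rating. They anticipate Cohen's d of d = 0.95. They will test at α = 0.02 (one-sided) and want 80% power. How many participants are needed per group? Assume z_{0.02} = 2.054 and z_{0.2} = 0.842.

n = 19 per group

For two independent groups with equal n: n = 2·((z_{α} + z_β) / d)².
z_{α} + z_β = 2.054 + 0.842 = 2.896.
n = 2 × (2.896 / 0.95)² = 2 × 3.048² = 2 × 9.29 = 18.6.
Round up to the next whole participant.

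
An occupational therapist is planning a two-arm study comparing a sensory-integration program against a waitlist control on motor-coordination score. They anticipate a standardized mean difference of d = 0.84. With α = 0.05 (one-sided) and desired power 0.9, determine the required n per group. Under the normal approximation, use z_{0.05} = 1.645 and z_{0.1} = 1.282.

For two independent groups with equal n: n = 2·((z_{α} + z_β) / d)².
z_{α} + z_β = 1.645 + 1.282 = 2.927.
n = 2 × (2.927 / 0.84)² = 2 × 3.485² = 2 × 12.14 = 24.3.
Round up to the next whole participant.

n = 25 per group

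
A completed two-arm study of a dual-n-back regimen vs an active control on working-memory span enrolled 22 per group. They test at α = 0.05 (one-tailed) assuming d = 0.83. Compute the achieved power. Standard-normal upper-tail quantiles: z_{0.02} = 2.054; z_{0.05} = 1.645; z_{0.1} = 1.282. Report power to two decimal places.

power ≈ 0.87

For two equal groups, power = Φ(d·√(n/2) − z_{α}).
d·√(n/2) = 0.83 × √(22/2) = 0.83 × 3.317 = 2.753.
z_β = 2.753 − 1.645 = 1.108.
Power = Φ(1.108) = 0.866.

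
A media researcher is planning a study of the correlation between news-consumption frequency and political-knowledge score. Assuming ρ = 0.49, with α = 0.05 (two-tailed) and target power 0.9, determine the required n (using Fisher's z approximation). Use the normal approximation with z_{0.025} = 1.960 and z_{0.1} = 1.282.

Fisher's z: C = ½·ln((1+r)/(1−r)) = ½·ln(2.9216) = 0.5361.
n = ((z_{α/2} + z_β)/C)² + 3.
(1.960 + 1.282) / 0.5361 = 3.242 / 0.5361 = 6.047.
n = 6.047² + 3 = 36.57 + 3 = 39.6.
Round up.

n = 40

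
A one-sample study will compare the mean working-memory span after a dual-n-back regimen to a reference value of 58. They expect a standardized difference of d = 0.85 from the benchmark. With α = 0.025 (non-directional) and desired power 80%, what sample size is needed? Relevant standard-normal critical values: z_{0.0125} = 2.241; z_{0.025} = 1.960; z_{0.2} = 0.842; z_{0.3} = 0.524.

For a one-sample test: n = ((z_{α/2} + z_β) / d)².
z_{α/2} + z_β = 2.241 + 0.842 = 3.083.
n = (3.083 / 0.85)² = 3.627² = 13.16.
Round up.

n = 14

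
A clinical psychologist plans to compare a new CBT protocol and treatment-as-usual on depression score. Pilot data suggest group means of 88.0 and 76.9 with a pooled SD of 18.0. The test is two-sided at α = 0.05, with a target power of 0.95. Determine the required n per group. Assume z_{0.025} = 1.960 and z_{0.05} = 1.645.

Cohen's d = |M₁ − M₂| / SD_pooled = |88.0 − 76.9| / 18.0 = 11.1 / 18.0 = 0.617.
For two independent groups with equal n: n = 2·((z_{α/2} + z_β) / d)².
z_{α/2} + z_β = 1.960 + 1.645 = 3.605.
n = 2 × (3.605 / 0.617)² = 2 × 5.843² = 2 × 34.14 = 68.3.
Round up to the next whole participant.

n = 69 per group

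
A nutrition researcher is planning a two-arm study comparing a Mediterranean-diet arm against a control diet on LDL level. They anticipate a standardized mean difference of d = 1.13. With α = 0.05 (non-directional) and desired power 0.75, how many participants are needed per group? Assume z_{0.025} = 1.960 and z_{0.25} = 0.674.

For two independent groups with equal n: n = 2·((z_{α/2} + z_β) / d)².
z_{α/2} + z_β = 1.960 + 0.674 = 2.634.
n = 2 × (2.634 / 1.13)² = 2 × 2.331² = 2 × 5.43 = 10.9.
Round up to the next whole participant.

n = 11 per group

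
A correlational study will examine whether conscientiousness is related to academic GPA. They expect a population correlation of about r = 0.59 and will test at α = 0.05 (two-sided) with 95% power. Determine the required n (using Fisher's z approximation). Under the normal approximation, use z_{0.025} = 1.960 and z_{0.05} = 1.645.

Fisher's z: C = ½·ln((1+r)/(1−r)) = ½·ln(3.8780) = 0.6777.
n = ((z_{α/2} + z_β)/C)² + 3.
(1.960 + 1.645) / 0.6777 = 3.605 / 0.6777 = 5.319.
n = 5.319² + 3 = 28.30 + 3 = 31.3.
Round up.

n = 32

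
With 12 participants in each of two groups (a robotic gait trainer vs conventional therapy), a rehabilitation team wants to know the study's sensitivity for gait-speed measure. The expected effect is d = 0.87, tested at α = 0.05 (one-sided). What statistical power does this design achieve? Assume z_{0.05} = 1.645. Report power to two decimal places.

power ≈ 0.69

For two equal groups, power = Φ(d·√(n/2) − z_{α}).
d·√(n/2) = 0.87 × √(12/2) = 0.87 × 2.449 = 2.131.
z_β = 2.131 − 1.645 = 0.486.
Power = Φ(0.486) = 0.687.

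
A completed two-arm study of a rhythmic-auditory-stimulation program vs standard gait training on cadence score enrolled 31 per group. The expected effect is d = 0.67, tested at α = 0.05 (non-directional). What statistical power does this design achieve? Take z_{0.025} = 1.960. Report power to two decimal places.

For two equal groups, power = Φ(d·√(n/2) − z_{α/2}).
d·√(n/2) = 0.67 × √(31/2) = 0.67 × 3.937 = 2.638.
z_β = 2.638 − 1.960 = 0.678.
Power = Φ(0.678) = 0.751.

power ≈ 0.75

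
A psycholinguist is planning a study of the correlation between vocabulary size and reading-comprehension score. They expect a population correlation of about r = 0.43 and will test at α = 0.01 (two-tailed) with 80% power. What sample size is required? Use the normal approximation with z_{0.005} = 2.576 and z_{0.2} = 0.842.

Fisher's z: C = ½·ln((1+r)/(1−r)) = ½·ln(2.5088) = 0.4599.
n = ((z_{α/2} + z_β)/C)² + 3.
(2.576 + 0.842) / 0.4599 = 3.418 / 0.4599 = 7.432.
n = 7.432² + 3 = 55.24 + 3 = 58.2.
Round up.

n = 59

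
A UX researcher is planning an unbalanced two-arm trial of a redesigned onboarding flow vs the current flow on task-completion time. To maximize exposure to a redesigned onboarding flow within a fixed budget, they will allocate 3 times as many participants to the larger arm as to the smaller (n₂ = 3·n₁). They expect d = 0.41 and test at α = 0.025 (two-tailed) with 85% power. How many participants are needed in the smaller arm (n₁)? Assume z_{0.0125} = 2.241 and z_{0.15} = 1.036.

With allocation ratio k = n₂/n₁ = 3, Var(x̄₁−x̄₂) = σ²(1/n₁ + 1/(k·n₁)) = σ²·(k+1)/(k·n₁).
So n₁ = (1 + 1/k)·((z_{α/2} + z_β)/d)² = 1.333 × (3.277/0.41)².
n₁ = 1.333 × 63.88 = 85.2.
Round up: n₁ = 86, giving n₂ = 3 × 86 = 258.

n₁ = 86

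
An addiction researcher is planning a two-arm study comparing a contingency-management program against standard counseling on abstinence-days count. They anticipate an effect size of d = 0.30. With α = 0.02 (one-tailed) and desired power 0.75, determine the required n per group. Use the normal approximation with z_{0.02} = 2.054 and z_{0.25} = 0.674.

n = 166 per group

For two independent groups with equal n: n = 2·((z_{α} + z_β) / d)².
z_{α} + z_β = 2.054 + 0.674 = 2.728.
n = 2 × (2.728 / 0.30)² = 2 × 9.093² = 2 × 82.69 = 165.4.
Round up to the next whole participant.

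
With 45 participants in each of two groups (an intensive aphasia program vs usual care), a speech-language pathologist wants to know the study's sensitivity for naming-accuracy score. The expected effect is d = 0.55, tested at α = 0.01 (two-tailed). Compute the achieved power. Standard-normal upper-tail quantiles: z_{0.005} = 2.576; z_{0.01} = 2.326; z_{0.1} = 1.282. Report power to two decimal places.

For two equal groups, power = Φ(d·√(n/2) − z_{α/2}).
d·√(n/2) = 0.55 × √(45/2) = 0.55 × 4.743 = 2.609.
z_β = 2.609 − 2.576 = 0.033.
Power = Φ(0.033) = 0.513.

power ≈ 0.51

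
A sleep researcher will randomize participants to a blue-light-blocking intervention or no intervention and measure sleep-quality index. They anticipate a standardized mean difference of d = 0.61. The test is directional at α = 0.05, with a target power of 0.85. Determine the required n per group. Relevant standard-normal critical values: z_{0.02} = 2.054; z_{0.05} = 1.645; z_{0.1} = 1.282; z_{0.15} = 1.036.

For two independent groups with equal n: n = 2·((z_{α} + z_β) / d)².
z_{α} + z_β = 1.645 + 1.036 = 2.681.
n = 2 × (2.681 / 0.61)² = 2 × 4.395² = 2 × 19.32 = 38.6.
Round up to the next whole participant.

n = 39 per group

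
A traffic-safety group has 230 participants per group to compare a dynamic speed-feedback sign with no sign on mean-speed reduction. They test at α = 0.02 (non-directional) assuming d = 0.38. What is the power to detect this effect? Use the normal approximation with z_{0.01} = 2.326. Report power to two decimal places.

power ≈ 0.96

For two equal groups, power = Φ(d·√(n/2) − z_{α/2}).
d·√(n/2) = 0.38 × √(230/2) = 0.38 × 10.724 = 4.075.
z_β = 4.075 − 2.326 = 1.749.
Power = Φ(1.749) = 0.960.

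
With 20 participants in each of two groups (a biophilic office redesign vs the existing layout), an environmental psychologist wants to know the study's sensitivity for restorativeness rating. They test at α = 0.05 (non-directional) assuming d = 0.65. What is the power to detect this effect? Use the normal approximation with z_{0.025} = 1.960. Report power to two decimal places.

power ≈ 0.54

For two equal groups, power = Φ(d·√(n/2) − z_{α/2}).
d·√(n/2) = 0.65 × √(20/2) = 0.65 × 3.162 = 2.055.
z_β = 2.055 − 1.960 = 0.095.
Power = Φ(0.095) = 0.538.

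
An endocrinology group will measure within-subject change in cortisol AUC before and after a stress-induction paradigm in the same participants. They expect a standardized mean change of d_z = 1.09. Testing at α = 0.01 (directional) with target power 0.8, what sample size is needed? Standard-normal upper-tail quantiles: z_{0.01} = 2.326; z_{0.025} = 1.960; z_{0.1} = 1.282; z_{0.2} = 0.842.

n = 9 pairs

For a paired (one-sample on differences) test: n = ((z_{α} + z_β) / d)².
z_{α} + z_β = 2.326 + 0.842 = 3.168.
n = (3.168 / 1.09)² = 2.906² = 8.45.
Round up.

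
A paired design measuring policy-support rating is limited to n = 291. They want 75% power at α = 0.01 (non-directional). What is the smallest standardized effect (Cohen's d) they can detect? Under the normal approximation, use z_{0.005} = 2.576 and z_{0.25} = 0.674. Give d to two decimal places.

d_min ≈ 0.19

For a single sample (or paired design) of n = 291: d_min = (z_{α/2} + z_β)/√n.
z-sum = 2.576 + 0.674 = 3.250.
d_min = 3.250 / √291 = 3.250 / 17.059 = 0.191.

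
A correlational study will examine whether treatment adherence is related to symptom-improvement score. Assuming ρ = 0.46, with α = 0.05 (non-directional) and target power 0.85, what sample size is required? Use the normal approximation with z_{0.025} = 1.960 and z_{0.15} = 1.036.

Fisher's z: C = ½·ln((1+r)/(1−r)) = ½·ln(2.7037) = 0.4973.
n = ((z_{α/2} + z_β)/C)² + 3.
(1.960 + 1.036) / 0.4973 = 2.996 / 0.4973 = 6.025.
n = 6.025² + 3 = 36.29 + 3 = 39.3.
Round up.

n = 40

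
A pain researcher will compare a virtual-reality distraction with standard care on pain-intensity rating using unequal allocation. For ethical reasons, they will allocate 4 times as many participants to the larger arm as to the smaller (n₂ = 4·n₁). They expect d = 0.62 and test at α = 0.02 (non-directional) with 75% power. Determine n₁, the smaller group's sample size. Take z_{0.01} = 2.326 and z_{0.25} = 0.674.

n₁ = 30

With allocation ratio k = n₂/n₁ = 4, Var(x̄₁−x̄₂) = σ²(1/n₁ + 1/(k·n₁)) = σ²·(k+1)/(k·n₁).
So n₁ = (1 + 1/k)·((z_{α/2} + z_β)/d)² = 1.250 × (3.000/0.62)².
n₁ = 1.250 × 23.41 = 29.3.
Round up: n₁ = 30, giving n₂ = 4 × 30 = 120.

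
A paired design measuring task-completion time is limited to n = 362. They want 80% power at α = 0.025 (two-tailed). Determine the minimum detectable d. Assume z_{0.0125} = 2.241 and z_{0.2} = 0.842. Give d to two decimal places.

d_min ≈ 0.16

For a single sample (or paired design) of n = 362: d_min = (z_{α/2} + z_β)/√n.
z-sum = 2.241 + 0.842 = 3.083.
d_min = 3.083 / √362 = 3.083 / 19.026 = 0.162.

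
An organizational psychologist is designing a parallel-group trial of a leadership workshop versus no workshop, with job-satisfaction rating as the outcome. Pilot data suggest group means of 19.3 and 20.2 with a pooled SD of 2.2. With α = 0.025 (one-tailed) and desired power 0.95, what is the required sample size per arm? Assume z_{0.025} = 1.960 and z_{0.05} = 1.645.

Cohen's d = |M₁ − M₂| / SD_pooled = |19.3 − 20.2| / 2.2 = 0.9 / 2.2 = 0.409.
For two independent groups with equal n: n = 2·((z_{α} + z_β) / d)².
z_{α} + z_β = 1.960 + 1.645 = 3.605.
n = 2 × (3.605 / 0.409)² = 2 × 8.814² = 2 × 77.69 = 155.4.
Round up to the next whole participant.

n = 156 per group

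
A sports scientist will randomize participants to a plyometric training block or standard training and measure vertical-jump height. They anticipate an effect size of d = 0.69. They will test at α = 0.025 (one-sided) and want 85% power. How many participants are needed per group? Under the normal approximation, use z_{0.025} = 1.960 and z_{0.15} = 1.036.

n = 38 per group

For two independent groups with equal n: n = 2·((z_{α} + z_β) / d)².
z_{α} + z_β = 1.960 + 1.036 = 2.996.
n = 2 × (2.996 / 0.69)² = 2 × 4.342² = 2 × 18.85 = 37.7.
Round up to the next whole participant.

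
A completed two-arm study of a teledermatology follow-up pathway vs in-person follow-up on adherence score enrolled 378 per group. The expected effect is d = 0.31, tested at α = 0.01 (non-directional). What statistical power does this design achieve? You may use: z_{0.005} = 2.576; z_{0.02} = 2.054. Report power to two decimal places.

power ≈ 0.95

For two equal groups, power = Φ(d·√(n/2) − z_{α/2}).
d·√(n/2) = 0.31 × √(378/2) = 0.31 × 13.748 = 4.262.
z_β = 4.262 − 2.576 = 1.686.
Power = Φ(1.686) = 0.954.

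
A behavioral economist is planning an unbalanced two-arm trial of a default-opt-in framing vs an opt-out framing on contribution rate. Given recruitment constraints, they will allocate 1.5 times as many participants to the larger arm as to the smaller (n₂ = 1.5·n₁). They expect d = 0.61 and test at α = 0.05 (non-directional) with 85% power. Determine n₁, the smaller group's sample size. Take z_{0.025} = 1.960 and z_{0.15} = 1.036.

With allocation ratio k = n₂/n₁ = 1.5, Var(x̄₁−x̄₂) = σ²(1/n₁ + 1/(k·n₁)) = σ²·(k+1)/(k·n₁).
So n₁ = (1 + 1/k)·((z_{α/2} + z_β)/d)² = 1.667 × (2.996/0.61)².
n₁ = 1.667 × 24.12 = 40.2.
Round up: n₁ = 41, giving n₂ = ⌈1.5 × 41⌉ = ⌈61.5⌉ = 62.

n₁ = 41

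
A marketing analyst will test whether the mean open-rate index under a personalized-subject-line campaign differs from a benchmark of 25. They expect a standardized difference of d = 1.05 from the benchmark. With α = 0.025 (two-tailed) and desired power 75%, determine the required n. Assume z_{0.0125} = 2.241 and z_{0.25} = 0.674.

n = 8

For a one-sample test: n = ((z_{α/2} + z_β) / d)².
z_{α/2} + z_β = 2.241 + 0.674 = 2.915.
n = (2.915 / 1.05)² = 2.776² = 7.71.
Round up.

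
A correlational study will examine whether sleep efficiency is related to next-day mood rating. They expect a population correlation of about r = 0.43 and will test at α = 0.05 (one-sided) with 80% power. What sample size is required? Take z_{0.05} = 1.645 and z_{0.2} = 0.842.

Fisher's z: C = ½·ln((1+r)/(1−r)) = ½·ln(2.5088) = 0.4599.
n = ((z_{α} + z_β)/C)² + 3.
(1.645 + 0.842) / 0.4599 = 2.487 / 0.4599 = 5.408.
n = 5.408² + 3 = 29.24 + 3 = 32.2.
Round up.

n = 33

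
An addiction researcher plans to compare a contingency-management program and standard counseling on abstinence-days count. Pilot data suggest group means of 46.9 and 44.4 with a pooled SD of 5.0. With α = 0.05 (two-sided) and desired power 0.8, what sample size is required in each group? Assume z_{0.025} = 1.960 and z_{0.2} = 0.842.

Cohen's d = |M₁ − M₂| / SD_pooled = |46.9 − 44.4| / 5.0 = 2.5 / 5.0 = 0.500.
For two independent groups with equal n: n = 2·((z_{α/2} + z_β) / d)².
z_{α/2} + z_β = 1.960 + 0.842 = 2.802.
n = 2 × (2.802 / 0.500)² = 2 × 5.604² = 2 × 31.40 = 62.8.
Round up to the next whole participant.

n = 63 per group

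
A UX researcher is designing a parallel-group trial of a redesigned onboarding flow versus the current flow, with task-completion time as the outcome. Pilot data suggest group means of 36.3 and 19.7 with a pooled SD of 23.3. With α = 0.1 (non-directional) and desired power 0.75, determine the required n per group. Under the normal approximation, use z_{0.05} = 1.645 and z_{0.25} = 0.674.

n = 22 per group

Cohen's d = |M₁ − M₂| / SD_pooled = |36.3 − 19.7| / 23.3 = 16.6 / 23.3 = 0.712.
For two independent groups with equal n: n = 2·((z_{α/2} + z_β) / d)².
z_{α/2} + z_β = 1.645 + 0.674 = 2.319.
n = 2 × (2.319 / 0.712)² = 2 × 3.257² = 2 × 10.61 = 21.2.
Round up to the next whole participant.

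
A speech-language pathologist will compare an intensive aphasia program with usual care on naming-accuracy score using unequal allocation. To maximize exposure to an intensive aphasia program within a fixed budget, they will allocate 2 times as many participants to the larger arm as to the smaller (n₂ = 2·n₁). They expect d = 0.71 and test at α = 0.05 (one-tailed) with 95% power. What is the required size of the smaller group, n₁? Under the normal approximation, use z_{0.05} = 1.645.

With allocation ratio k = n₂/n₁ = 2, Var(x̄₁−x̄₂) = σ²(1/n₁ + 1/(k·n₁)) = σ²·(k+1)/(k·n₁).
So n₁ = (1 + 1/k)·((z_{α} + z_β)/d)² = 1.500 × (3.290/0.71)².
n₁ = 1.500 × 21.47 = 32.2.
Round up: n₁ = 33, giving n₂ = 2 × 33 = 66.

n₁ = 33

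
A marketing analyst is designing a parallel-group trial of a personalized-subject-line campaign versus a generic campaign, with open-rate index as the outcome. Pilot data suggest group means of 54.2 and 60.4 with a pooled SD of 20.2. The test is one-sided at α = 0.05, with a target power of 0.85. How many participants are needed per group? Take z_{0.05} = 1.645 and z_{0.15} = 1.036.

n = 153 per group

Cohen's d = |M₁ − M₂| / SD_pooled = |54.2 − 60.4| / 20.2 = 6.2 / 20.2 = 0.307.
For two independent groups with equal n: n = 2·((z_{α} + z_β) / d)².
z_{α} + z_β = 1.645 + 1.036 = 2.681.
n = 2 × (2.681 / 0.307)² = 2 × 8.733² = 2 × 76.26 = 152.5.
Round up to the next whole participant.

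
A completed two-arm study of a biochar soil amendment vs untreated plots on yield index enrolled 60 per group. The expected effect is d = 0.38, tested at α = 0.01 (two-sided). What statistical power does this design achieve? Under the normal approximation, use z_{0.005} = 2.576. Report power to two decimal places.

power ≈ 0.31

For two equal groups, power = Φ(d·√(n/2) − z_{α/2}).
d·√(n/2) = 0.38 × √(60/2) = 0.38 × 5.477 = 2.081.
z_β = 2.081 − 2.576 = -0.495.
Power = Φ(-0.495) = 0.310.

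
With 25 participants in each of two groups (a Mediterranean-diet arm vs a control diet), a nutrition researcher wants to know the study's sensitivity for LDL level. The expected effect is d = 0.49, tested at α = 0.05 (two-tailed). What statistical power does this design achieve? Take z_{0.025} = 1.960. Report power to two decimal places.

power ≈ 0.41

For two equal groups, power = Φ(d·√(n/2) − z_{α/2}).
d·√(n/2) = 0.49 × √(25/2) = 0.49 × 3.536 = 1.732.
z_β = 1.732 − 1.960 = -0.228.
Power = Φ(-0.228) = 0.410.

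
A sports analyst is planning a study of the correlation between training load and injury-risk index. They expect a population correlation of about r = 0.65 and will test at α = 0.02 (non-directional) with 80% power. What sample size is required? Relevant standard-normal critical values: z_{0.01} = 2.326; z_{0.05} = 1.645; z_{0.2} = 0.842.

n = 20

Fisher's z: C = ½·ln((1+r)/(1−r)) = ½·ln(4.7143) = 0.7753.
n = ((z_{α/2} + z_β)/C)² + 3.
(2.326 + 0.842) / 0.7753 = 3.168 / 0.7753 = 4.086.
n = 4.086² + 3 = 16.70 + 3 = 19.7.
Round up.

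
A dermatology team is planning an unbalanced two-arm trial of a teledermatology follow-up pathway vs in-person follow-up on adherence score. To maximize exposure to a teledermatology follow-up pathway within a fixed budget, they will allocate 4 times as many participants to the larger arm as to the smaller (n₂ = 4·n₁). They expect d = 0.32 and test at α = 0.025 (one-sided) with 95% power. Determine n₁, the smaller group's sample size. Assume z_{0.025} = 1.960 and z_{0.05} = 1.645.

n₁ = 159

With allocation ratio k = n₂/n₁ = 4, Var(x̄₁−x̄₂) = σ²(1/n₁ + 1/(k·n₁)) = σ²·(k+1)/(k·n₁).
So n₁ = (1 + 1/k)·((z_{α} + z_β)/d)² = 1.250 × (3.605/0.32)².
n₁ = 1.250 × 126.91 = 158.6.
Round up: n₁ = 159, giving n₂ = 4 × 159 = 636.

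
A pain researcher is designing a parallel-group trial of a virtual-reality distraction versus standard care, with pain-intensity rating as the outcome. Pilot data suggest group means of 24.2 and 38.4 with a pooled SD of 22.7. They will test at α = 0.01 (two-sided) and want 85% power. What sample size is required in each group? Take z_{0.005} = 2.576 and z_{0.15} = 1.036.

n = 67 per group

Cohen's d = |M₁ − M₂| / SD_pooled = |24.2 − 38.4| / 22.7 = 14.2 / 22.7 = 0.626.
For two independent groups with equal n: n = 2·((z_{α/2} + z_β) / d)².
z_{α/2} + z_β = 2.576 + 1.036 = 3.612.
n = 2 × (3.612 / 0.626)² = 2 × 5.770² = 2 × 33.29 = 66.6.
Round up to the next whole participant.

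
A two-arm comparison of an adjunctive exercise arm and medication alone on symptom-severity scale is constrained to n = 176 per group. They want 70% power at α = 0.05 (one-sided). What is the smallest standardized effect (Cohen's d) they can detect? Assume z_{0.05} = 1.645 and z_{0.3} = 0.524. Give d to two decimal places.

For two independent groups of n = 176 each: d_min = (z_{α} + z_β)·√(2/n).
z-sum = 1.645 + 0.524 = 2.169.
d_min = 2.169 × √(2/176) = 2.169 × 0.1066 = 0.231.

d_min ≈ 0.23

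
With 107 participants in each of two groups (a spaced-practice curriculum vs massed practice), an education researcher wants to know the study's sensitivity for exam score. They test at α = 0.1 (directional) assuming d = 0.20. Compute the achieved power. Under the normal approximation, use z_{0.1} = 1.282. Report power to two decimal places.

For two equal groups, power = Φ(d·√(n/2) − z_{α}).
d·√(n/2) = 0.20 × √(107/2) = 0.20 × 7.314 = 1.463.
z_β = 1.463 − 1.282 = 0.181.
Power = Φ(0.181) = 0.572.

power ≈ 0.57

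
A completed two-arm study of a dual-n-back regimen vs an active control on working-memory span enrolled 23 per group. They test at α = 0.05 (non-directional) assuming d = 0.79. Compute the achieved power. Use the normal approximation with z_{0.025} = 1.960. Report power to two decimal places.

For two equal groups, power = Φ(d·√(n/2) − z_{α/2}).
d·√(n/2) = 0.79 × √(23/2) = 0.79 × 3.391 = 2.679.
z_β = 2.679 − 1.960 = 0.719.
Power = Φ(0.719) = 0.764.

power ≈ 0.76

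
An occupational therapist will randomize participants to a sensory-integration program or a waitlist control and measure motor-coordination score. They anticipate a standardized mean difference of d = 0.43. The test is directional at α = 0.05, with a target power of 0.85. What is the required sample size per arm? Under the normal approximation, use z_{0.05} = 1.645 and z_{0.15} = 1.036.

n = 78 per group

For two independent groups with equal n: n = 2·((z_{α} + z_β) / d)².
z_{α} + z_β = 1.645 + 1.036 = 2.681.
n = 2 × (2.681 / 0.43)² = 2 × 6.235² = 2 × 38.87 = 77.7.
Round up to the next whole participant.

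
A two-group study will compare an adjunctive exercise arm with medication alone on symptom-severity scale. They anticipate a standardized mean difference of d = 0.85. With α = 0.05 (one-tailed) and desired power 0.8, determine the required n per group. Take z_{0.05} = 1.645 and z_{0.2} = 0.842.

For two independent groups with equal n: n = 2·((z_{α} + z_β) / d)².
z_{α} + z_β = 1.645 + 0.842 = 2.487.
n = 2 × (2.487 / 0.85)² = 2 × 2.926² = 2 × 8.56 = 17.1.
Round up to the next whole participant.

n = 18 per group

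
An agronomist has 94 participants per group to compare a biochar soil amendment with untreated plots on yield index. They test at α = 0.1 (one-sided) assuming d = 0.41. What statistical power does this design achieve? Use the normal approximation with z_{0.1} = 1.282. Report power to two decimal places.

power ≈ 0.94

For two equal groups, power = Φ(d·√(n/2) − z_{α}).
d·√(n/2) = 0.41 × √(94/2) = 0.41 × 6.856 = 2.811.
z_β = 2.811 − 1.282 = 1.529.
Power = Φ(1.529) = 0.937.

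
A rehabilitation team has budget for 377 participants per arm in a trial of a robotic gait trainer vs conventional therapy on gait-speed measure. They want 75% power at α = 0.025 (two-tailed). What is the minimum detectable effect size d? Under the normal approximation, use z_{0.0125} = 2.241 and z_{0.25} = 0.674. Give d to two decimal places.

For two independent groups of n = 377 each: d_min = (z_{α/2} + z_β)·√(2/n).
z-sum = 2.241 + 0.674 = 2.915.
d_min = 2.915 × √(2/377) = 2.915 × 0.0728 = 0.212.

d_min ≈ 0.21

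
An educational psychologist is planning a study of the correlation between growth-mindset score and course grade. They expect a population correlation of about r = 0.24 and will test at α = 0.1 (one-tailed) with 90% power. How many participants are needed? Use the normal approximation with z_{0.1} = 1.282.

n = 113

Fisher's z: C = ½·ln((1+r)/(1−r)) = ½·ln(1.6316) = 0.2448.
n = ((z_{α} + z_β)/C)² + 3.
(1.282 + 1.282) / 0.2448 = 2.564 / 0.2448 = 10.474.
n = 10.474² + 3 = 109.70 + 3 = 112.7.
Round up.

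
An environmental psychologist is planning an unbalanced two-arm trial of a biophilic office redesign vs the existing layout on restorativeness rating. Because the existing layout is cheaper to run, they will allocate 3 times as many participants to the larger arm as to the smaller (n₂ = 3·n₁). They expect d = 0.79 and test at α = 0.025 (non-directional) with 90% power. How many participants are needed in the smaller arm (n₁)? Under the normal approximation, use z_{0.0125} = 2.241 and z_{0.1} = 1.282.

n₁ = 27

With allocation ratio k = n₂/n₁ = 3, Var(x̄₁−x̄₂) = σ²(1/n₁ + 1/(k·n₁)) = σ²·(k+1)/(k·n₁).
So n₁ = (1 + 1/k)·((z_{α/2} + z_β)/d)² = 1.333 × (3.523/0.79)².
n₁ = 1.333 × 19.89 = 26.5.
Round up: n₁ = 27, giving n₂ = 3 × 27 = 81.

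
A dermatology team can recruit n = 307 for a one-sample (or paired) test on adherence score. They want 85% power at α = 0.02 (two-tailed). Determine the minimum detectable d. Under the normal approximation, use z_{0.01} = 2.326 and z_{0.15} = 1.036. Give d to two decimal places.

For a single sample (or paired design) of n = 307: d_min = (z_{α/2} + z_β)/√n.
z-sum = 2.326 + 1.036 = 3.362.
d_min = 3.362 / √307 = 3.362 / 17.521 = 0.192.

d_min ≈ 0.19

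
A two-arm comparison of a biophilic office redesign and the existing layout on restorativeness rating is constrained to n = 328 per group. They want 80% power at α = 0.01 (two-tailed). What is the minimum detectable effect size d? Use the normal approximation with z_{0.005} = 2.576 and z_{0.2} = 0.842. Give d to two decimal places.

d_min ≈ 0.27

For two independent groups of n = 328 each: d_min = (z_{α/2} + z_β)·√(2/n).
z-sum = 2.576 + 0.842 = 3.418.
d_min = 3.418 × √(2/328) = 3.418 × 0.0781 = 0.267.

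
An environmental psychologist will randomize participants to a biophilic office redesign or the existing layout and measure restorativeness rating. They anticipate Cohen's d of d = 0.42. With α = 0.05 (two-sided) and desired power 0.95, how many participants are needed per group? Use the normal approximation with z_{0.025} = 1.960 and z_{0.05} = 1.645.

n = 148 per group

For two independent groups with equal n: n = 2·((z_{α/2} + z_β) / d)².
z_{α/2} + z_β = 1.960 + 1.645 = 3.605.
n = 2 × (3.605 / 0.42)² = 2 × 8.583² = 2 × 73.67 = 147.3.
Round up to the next whole participant.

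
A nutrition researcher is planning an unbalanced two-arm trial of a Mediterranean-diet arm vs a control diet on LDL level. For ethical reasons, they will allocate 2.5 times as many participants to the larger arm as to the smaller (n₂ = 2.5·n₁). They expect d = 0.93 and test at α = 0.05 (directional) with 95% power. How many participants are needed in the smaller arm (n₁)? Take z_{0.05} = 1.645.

With allocation ratio k = n₂/n₁ = 2.5, Var(x̄₁−x̄₂) = σ²(1/n₁ + 1/(k·n₁)) = σ²·(k+1)/(k·n₁).
So n₁ = (1 + 1/k)·((z_{α} + z_β)/d)² = 1.400 × (3.290/0.93)².
n₁ = 1.400 × 12.51 = 17.5.
Round up: n₁ = 18, giving n₂ = 2.5 × 18 = 45.

n₁ = 18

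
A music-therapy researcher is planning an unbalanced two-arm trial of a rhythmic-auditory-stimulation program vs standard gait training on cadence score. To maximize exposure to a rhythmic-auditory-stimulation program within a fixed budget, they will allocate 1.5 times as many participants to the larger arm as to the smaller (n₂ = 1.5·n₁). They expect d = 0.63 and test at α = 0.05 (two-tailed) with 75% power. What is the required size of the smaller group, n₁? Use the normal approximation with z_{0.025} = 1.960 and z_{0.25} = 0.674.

n₁ = 30

With allocation ratio k = n₂/n₁ = 1.5, Var(x̄₁−x̄₂) = σ²(1/n₁ + 1/(k·n₁)) = σ²·(k+1)/(k·n₁).
So n₁ = (1 + 1/k)·((z_{α/2} + z_β)/d)² = 1.667 × (2.634/0.63)².
n₁ = 1.667 × 17.48 = 29.1.
Round up: n₁ = 30, giving n₂ = 1.5 × 30 = 45.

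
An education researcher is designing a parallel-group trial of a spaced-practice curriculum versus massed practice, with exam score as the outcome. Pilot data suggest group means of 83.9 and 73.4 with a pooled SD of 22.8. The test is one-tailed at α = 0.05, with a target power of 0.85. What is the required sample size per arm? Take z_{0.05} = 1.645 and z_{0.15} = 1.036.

Cohen's d = |M₁ − M₂| / SD_pooled = |83.9 − 73.4| / 22.8 = 10.5 / 22.8 = 0.461.
For two independent groups with equal n: n = 2·((z_{α} + z_β) / d)².
z_{α} + z_β = 1.645 + 1.036 = 2.681.
n = 2 × (2.681 / 0.461)² = 2 × 5.816² = 2 × 33.82 = 67.6.
Round up to the next whole participant.

n = 68 per group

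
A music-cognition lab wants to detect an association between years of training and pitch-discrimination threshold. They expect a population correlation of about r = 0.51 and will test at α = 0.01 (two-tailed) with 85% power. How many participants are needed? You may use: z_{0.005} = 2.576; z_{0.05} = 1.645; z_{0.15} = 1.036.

n = 45

Fisher's z: C = ½·ln((1+r)/(1−r)) = ½·ln(3.0816) = 0.5627.
n = ((z_{α/2} + z_β)/C)² + 3.
(2.576 + 1.036) / 0.5627 = 3.612 / 0.5627 = 6.419.
n = 6.419² + 3 = 41.20 + 3 = 44.2.
Round up.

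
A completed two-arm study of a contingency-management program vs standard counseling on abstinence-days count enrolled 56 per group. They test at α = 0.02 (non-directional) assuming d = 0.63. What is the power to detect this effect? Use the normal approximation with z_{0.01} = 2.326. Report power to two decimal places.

For two equal groups, power = Φ(d·√(n/2) − z_{α/2}).
d·√(n/2) = 0.63 × √(56/2) = 0.63 × 5.292 = 3.334.
z_β = 3.334 − 2.326 = 1.008.
Power = Φ(1.008) = 0.843.

power ≈ 0.84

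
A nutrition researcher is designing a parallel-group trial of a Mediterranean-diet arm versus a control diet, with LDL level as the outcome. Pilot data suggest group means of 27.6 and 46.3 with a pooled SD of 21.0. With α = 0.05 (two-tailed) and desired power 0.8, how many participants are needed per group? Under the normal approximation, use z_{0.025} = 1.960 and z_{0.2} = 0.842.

n = 20 per group

Cohen's d = |M₁ − M₂| / SD_pooled = |27.6 − 46.3| / 21.0 = 18.7 / 21.0 = 0.890.
For two independent groups with equal n: n = 2·((z_{α/2} + z_β) / d)².
z_{α/2} + z_β = 1.960 + 0.842 = 2.802.
n = 2 × (2.802 / 0.890)² = 2 × 3.148² = 2 × 9.91 = 19.8.
Round up to the next whole participant.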